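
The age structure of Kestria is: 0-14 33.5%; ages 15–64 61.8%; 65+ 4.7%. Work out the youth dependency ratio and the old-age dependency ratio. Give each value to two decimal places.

Youth dependency ratio = 33.5 / 61.8 × 100 = 54.21
Old-age dependency ratio = 4.7 / 61.8 × 100 = 7.61

Youth dependency ratio: 54.21
Old-age dependency ratio: 7.61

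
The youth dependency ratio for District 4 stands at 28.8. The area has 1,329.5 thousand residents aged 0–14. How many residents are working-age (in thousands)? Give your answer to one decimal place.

Working-age: 4,616.3

Youth dependency ratio = youth / working-age × 100
28.8 = 1,329.5 / W × 100
⇒ 4,616.3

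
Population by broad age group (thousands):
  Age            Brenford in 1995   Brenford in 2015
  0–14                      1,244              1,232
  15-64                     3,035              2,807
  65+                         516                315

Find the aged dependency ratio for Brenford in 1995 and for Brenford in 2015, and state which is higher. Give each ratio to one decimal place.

Brenford in 1995: 17.0
Brenford in 2015: 11.2
Higher: Brenford in 1995

Brenford in 1995: 516 / 3,035 × 100 = 17.0
Brenford in 2015: 315 / 2,807 × 100 = 11.2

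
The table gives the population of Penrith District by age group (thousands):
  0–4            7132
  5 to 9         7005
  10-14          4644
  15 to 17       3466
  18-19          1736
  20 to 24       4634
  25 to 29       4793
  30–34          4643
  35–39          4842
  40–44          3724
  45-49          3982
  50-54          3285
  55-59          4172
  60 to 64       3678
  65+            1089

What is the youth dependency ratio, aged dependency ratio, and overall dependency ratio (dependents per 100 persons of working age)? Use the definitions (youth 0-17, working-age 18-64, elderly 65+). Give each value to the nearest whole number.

Youth dependency ratio: 56
Old-age dependency ratio: 3
Total dependency ratio: 59

0–17: 7132 + 7005 + 4644 + 3466 = 22247
18–64: 1736 + 4634 + 4793 + 4643 + 4842 + 3724 + 3982 + 3285 + 4172 + 3678 = 39489
65+: 1089
Youth dependency ratio = 22247 / 39489 × 100 = 56
Old-age dependency ratio = 1089 / 39489 × 100 = 3
Total dependency ratio = (22247 + 1089) / 39489 × 100 = 23336 / 39489 × 100 = 59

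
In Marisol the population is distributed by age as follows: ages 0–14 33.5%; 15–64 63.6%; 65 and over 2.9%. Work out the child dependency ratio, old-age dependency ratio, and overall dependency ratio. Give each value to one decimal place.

Youth dependency ratio: 52.7
Old-age dependency ratio: 4.6
Total dependency ratio: 57.2

Youth dependency ratio = 33.5 / 63.6 × 100 = 52.7
Old-age dependency ratio = 2.9 / 63.6 × 100 = 4.6
Total dependency ratio = (33.5 + 2.9) / 63.6 × 100 = 36.4 / 63.6 × 100 = 57.2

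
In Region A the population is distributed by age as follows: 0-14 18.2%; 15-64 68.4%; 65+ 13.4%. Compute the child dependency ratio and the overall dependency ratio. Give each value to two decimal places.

Youth dependency ratio: 26.61
Total dependency ratio: 46.20

Youth dependency ratio = 18.2 / 68.4 × 100 = 26.61
Total dependency ratio = (18.2 + 13.4) / 68.4 × 100 = 31.6 / 68.4 × 100 = 46.20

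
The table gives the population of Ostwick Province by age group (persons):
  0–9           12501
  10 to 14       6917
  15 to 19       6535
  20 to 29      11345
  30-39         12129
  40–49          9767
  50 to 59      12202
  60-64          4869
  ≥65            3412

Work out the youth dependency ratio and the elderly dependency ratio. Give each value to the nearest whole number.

Youth dependency ratio: 34
Old-age dependency ratio: 6

0–14: 12501 + 6917 = 19418
15–64: 6535 + 11345 + 12129 + 9767 + 12202 + 4869 = 56847
65+: 3412
Youth dependency ratio = 19418 / 56847 × 100 = 34
Old-age dependency ratio = 3412 / 56847 × 100 = 6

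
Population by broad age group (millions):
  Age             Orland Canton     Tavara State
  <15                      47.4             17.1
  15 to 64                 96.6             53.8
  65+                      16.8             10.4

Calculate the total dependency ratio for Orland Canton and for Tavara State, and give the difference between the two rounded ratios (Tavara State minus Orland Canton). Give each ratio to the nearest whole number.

Orland Canton: 66
Tavara State: 51
Difference: -15

Orland Canton: (47.4 + 16.8) / 96.6 × 100 = 64.2 / 96.6 × 100 = 66
Tavara State: (17.1 + 10.4) / 53.8 × 100 = 27.5 / 53.8 × 100 = 51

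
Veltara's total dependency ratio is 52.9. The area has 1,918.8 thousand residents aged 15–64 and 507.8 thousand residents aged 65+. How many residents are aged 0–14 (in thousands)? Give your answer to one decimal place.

Total dependency ratio = (youth + elderly) / working-age × 100
52.9 = (Y + 507.8) / 1,918.8 × 100
⇒ 507.2

Aged 0–14: 507.2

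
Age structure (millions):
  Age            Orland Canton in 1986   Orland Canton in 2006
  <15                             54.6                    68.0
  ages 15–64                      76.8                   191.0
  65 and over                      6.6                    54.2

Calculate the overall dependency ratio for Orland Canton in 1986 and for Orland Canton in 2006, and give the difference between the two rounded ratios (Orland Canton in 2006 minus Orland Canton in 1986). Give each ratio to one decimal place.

Orland Canton in 1986: 79.7
Orland Canton in 2006: 64.0
Difference: -15.7

Orland Canton in 1986: (54.6 + 6.6) / 76.8 × 100 = 61.2 / 76.8 × 100 = 79.7
Orland Canton in 2006: (68.0 + 54.2) / 191.0 × 100 = 122.2 / 191.0 × 100 = 64.0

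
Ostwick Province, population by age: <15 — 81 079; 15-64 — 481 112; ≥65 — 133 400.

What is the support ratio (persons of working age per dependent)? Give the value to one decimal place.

Support ratio: 2.2

Support ratio = 481 112 / (81 079 + 133 400) = 481 112 / 214 479 = 2.2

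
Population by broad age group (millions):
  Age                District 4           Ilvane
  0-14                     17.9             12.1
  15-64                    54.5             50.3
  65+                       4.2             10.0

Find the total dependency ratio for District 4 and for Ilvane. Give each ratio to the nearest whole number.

District 4: 41
Ilvane: 44

District 4: (17.9 + 4.2) / 54.5 × 100 = 22.1 / 54.5 × 100 = 41
Ilvane: (12.1 + 10.0) / 50.3 × 100 = 22.1 / 50.3 × 100 = 44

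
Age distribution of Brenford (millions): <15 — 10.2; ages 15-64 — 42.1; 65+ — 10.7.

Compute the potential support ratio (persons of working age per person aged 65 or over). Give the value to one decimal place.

Potential support ratio: 3.9

Potential support ratio = 42.1 / 10.7 = 3.9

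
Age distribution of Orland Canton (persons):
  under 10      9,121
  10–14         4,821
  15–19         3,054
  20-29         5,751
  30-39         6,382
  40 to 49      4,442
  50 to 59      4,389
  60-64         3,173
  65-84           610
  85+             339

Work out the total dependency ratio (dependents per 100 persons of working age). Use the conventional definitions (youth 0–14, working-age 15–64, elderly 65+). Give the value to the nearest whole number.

Total dependency ratio: 55

0–14: 9,121 + 4,821 = 13,942
15–64: 3,054 + 5,751 + 6,382 + 4,442 + 4,389 + 3,173 = 27,191
65+: 610 + 339 = 949
Total dependency ratio = (13,942 + 949) / 27,191 × 100 = 14,891 / 27,191 × 100 = 55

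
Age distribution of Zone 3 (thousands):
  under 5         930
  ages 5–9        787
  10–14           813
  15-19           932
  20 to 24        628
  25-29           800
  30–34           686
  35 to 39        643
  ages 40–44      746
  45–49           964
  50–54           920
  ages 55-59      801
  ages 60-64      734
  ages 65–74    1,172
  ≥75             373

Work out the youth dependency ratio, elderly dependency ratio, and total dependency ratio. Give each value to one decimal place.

0–14: 930 + 787 + 813 = 2,530
15–64: 932 + 628 + 800 + 686 + 643 + 746 + 964 + 920 + 801 + 734 = 7,854
65+: 1,172 + 373 = 1,545
Youth dependency ratio = 2,530 / 7,854 × 100 = 32.2
Old-age dependency ratio = 1,545 / 7,854 × 100 = 19.7
Total dependency ratio = (2,530 + 1,545) / 7,854 × 100 = 4,075 / 7,854 × 100 = 51.9

Youth dependency ratio: 32.2
Old-age dependency ratio: 19.7
Total dependency ratio: 51.9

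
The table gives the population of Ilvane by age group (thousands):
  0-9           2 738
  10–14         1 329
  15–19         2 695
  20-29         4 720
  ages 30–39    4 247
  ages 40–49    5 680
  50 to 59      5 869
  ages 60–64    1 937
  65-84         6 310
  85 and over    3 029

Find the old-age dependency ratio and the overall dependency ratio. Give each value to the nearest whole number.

Old-age dependency ratio: 37
Total dependency ratio: 53

0–14: 2 738 + 1 329 = 4 067
15–64: 2 695 + 4 720 + 4 247 + 5 680 + 5 869 + 1 937 = 25 148
65+: 6 310 + 3 029 = 9 339
Old-age dependency ratio = 9 339 / 25 148 × 100 = 37
Total dependency ratio = (4 067 + 9 339) / 25 148 × 100 = 13 406 / 25 148 × 100 = 53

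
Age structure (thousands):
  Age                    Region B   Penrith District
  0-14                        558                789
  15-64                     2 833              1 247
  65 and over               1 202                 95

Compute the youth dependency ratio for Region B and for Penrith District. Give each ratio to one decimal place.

Region B: 558 / 2 833 × 100 = 19.7
Penrith District: 789 / 1 247 × 100 = 63.3

Region B: 19.7
Penrith District: 63.3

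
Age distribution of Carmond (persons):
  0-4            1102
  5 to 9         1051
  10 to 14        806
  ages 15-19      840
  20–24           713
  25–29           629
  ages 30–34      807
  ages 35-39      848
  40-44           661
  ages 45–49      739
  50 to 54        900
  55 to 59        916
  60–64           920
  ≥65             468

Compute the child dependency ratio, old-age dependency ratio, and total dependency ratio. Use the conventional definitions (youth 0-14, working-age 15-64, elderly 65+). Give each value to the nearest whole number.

Youth dependency ratio: 37
Old-age dependency ratio: 6
Total dependency ratio: 43

0–14: 1102 + 1051 + 806 = 2959
15–64: 840 + 713 + 629 + 807 + 848 + 661 + 739 + 900 + 916 + 920 = 7973
65+: 468
Youth dependency ratio = 2959 / 7973 × 100 = 37
Old-age dependency ratio = 468 / 7973 × 100 = 6
Total dependency ratio = (2959 + 468) / 7973 × 100 = 3427 / 7973 × 100 = 43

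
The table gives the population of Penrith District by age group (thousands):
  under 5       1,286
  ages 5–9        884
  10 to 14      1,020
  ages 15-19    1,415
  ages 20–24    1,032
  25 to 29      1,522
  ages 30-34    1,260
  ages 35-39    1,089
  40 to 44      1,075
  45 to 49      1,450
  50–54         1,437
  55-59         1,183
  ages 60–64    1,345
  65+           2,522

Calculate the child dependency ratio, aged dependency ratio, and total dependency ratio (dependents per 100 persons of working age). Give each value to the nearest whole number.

0–14: 1,286 + 884 + 1,020 = 3,190
15–64: 1,415 + 1,032 + 1,522 + 1,260 + 1,089 + 1,075 + 1,450 + 1,437 + 1,183 + 1,345 = 12,808
65+: 2,522
Youth dependency ratio = 3,190 / 12,808 × 100 = 25
Old-age dependency ratio = 2,522 / 12,808 × 100 = 20
Total dependency ratio = (3,190 + 2,522) / 12,808 × 100 = 5,712 / 12,808 × 100 = 45

Youth dependency ratio: 25
Old-age dependency ratio: 20
Total dependency ratio: 45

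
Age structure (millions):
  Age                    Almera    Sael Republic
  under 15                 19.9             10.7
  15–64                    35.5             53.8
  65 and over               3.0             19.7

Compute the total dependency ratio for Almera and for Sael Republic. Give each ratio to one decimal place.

Almera: 64.5
Sael Republic: 56.5

Almera: (19.9 + 3.0) / 35.5 × 100 = 22.9 / 35.5 × 100 = 64.5
Sael Republic: (10.7 + 19.7) / 53.8 × 100 = 30.4 / 53.8 × 100 = 56.5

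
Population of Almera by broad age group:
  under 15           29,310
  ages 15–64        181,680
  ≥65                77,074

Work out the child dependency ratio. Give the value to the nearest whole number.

Youth dependency ratio = 29,310 / 181,680 × 100 = 16

Youth dependency ratio: 16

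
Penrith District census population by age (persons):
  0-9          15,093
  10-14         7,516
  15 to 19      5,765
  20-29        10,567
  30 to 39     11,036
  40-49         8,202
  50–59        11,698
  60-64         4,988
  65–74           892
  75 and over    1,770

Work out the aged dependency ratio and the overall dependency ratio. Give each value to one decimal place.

Old-age dependency ratio: 5.1
Total dependency ratio: 48.4

0–14: 15,093 + 7,516 = 22,609
15–64: 5,765 + 10,567 + 11,036 + 8,202 + 11,698 + 4,988 = 52,256
65+: 892 + 1,770 = 2,662
Old-age dependency ratio = 2,662 / 52,256 × 100 = 5.1
Total dependency ratio = (22,609 + 2,662) / 52,256 × 100 = 25,271 / 52,256 × 100 = 48.4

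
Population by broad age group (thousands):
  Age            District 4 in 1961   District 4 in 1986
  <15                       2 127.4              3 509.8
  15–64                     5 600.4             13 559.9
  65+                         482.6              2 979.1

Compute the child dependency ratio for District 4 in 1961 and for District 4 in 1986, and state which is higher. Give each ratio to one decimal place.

District 4 in 1961: 38.0
District 4 in 1986: 25.9
Higher: District 4 in 1961

District 4 in 1961: 2 127.4 / 5 600.4 × 100 = 38.0
District 4 in 1986: 3 509.8 / 13 559.9 × 100 = 25.9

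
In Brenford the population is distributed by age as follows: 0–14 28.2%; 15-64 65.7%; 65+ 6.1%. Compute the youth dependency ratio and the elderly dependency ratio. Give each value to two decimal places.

Youth dependency ratio = 28.2 / 65.7 × 100 = 42.92
Old-age dependency ratio = 6.1 / 65.7 × 100 = 9.28

Youth dependency ratio: 42.92
Old-age dependency ratio: 9.28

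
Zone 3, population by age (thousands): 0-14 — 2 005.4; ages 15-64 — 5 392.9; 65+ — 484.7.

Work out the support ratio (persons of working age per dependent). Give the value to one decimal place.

Support ratio: 2.2

Support ratio = 5 392.9 / (2 005.4 + 484.7) = 5 392.9 / 2 490.1 = 2.2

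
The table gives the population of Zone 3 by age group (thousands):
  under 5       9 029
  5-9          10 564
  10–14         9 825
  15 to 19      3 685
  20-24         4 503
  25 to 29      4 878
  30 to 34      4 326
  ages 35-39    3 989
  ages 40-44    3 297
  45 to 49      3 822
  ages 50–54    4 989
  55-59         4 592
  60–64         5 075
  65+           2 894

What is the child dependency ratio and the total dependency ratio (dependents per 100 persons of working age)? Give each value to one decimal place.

Youth dependency ratio: 68.2
Total dependency ratio: 74.9

0–14: 9 029 + 10 564 + 9 825 = 29 418
15–64: 3 685 + 4 503 + 4 878 + 4 326 + 3 989 + 3 297 + 3 822 + 4 989 + 4 592 + 5 075 = 43 156
65+: 2 894
Youth dependency ratio = 29 418 / 43 156 × 100 = 68.2
Total dependency ratio = (29 418 + 2 894) / 43 156 × 100 = 32 312 / 43 156 × 100 = 74.9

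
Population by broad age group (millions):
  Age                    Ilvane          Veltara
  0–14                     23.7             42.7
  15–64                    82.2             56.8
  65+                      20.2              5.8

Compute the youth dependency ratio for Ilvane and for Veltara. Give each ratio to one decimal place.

Ilvane: 23.7 / 82.2 × 100 = 28.8
Veltara: 42.7 / 56.8 × 100 = 75.2

Ilvane: 28.8
Veltara: 75.2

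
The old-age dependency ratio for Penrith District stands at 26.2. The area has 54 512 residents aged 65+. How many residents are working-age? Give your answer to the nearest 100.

Working-age: 208 100

Old-age dependency ratio = elderly / working-age × 100
26.2 = 54 512 / W × 100
⇒ 208 100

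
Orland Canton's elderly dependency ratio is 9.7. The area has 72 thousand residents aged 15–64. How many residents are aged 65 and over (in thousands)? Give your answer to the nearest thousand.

Aged 65 and over: 7

Old-age dependency ratio = elderly / working-age × 100
9.7 = E / 72 × 100
⇒ 7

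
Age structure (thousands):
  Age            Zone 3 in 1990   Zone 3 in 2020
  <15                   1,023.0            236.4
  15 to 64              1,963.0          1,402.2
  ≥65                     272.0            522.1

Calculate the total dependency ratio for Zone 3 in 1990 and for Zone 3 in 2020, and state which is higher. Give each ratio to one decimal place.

Zone 3 in 1990: (1,023.0 + 272.0) / 1,963.0 × 100 = 1,295.0 / 1,963.0 × 100 = 66.0
Zone 3 in 2020: (236.4 + 522.1) / 1,402.2 × 100 = 758.5 / 1,402.2 × 100 = 54.1

Zone 3 in 1990: 66.0
Zone 3 in 2020: 54.1
Higher: Zone 3 in 1990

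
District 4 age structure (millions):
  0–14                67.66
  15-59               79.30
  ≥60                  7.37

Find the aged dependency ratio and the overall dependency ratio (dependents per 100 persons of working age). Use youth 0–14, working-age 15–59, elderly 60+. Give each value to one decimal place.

Old-age dependency ratio = 7.37 / 79.30 × 100 = 9.3
Total dependency ratio = (67.66 + 7.37) / 79.30 × 100 = 75.03 / 79.30 × 100 = 94.6

Old-age dependency ratio: 9.3
Total dependency ratio: 94.6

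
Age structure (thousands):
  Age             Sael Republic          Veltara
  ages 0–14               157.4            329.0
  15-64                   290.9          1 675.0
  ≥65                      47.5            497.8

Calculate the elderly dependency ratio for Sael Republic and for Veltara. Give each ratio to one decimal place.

Sael Republic: 16.3
Veltara: 29.7

Sael Republic: 47.5 / 290.9 × 100 = 16.3
Veltara: 497.8 / 1 675.0 × 100 = 29.7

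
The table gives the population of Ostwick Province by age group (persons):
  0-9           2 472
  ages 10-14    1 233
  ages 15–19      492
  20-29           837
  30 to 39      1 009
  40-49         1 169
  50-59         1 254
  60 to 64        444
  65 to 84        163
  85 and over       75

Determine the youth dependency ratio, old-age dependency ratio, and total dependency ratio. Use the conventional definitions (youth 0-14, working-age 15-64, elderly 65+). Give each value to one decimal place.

Youth dependency ratio: 71.2
Old-age dependency ratio: 4.6
Total dependency ratio: 75.8

0–14: 2 472 + 1 233 = 3 705
15–64: 492 + 837 + 1 009 + 1 169 + 1 254 + 444 = 5 205
65+: 163 + 75 = 238
Youth dependency ratio = 3 705 / 5 205 × 100 = 71.2
Old-age dependency ratio = 238 / 5 205 × 100 = 4.6
Total dependency ratio = (3 705 + 238) / 5 205 × 100 = 3 943 / 5 205 × 100 = 75.8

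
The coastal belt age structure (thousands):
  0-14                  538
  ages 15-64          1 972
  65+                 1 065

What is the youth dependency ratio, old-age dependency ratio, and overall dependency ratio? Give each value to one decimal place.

Youth dependency ratio: 27.3
Old-age dependency ratio: 54.0
Total dependency ratio: 81.3

Youth dependency ratio = 538 / 1 972 × 100 = 27.3
Old-age dependency ratio = 1 065 / 1 972 × 100 = 54.0
Total dependency ratio = (538 + 1 065) / 1 972 × 100 = 1 603 / 1 972 × 100 = 81.3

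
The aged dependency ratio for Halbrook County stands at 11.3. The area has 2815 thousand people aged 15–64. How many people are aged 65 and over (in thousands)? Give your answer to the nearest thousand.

Aged 65 and over: 318

Old-age dependency ratio = elderly / working-age × 100
11.3 = E / 2815 × 100
⇒ 318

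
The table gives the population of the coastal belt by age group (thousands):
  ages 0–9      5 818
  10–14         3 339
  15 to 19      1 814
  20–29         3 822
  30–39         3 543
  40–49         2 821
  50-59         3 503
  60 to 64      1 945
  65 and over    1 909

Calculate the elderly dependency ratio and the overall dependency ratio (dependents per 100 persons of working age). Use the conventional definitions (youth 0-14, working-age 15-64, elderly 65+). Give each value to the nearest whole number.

0–14: 5 818 + 3 339 = 9 157
15–64: 1 814 + 3 822 + 3 543 + 2 821 + 3 503 + 1 945 = 17 448
65+: 1 909
Old-age dependency ratio = 1 909 / 17 448 × 100 = 11
Total dependency ratio = (9 157 + 1 909) / 17 448 × 100 = 11 066 / 17 448 × 100 = 63

Old-age dependency ratio: 11
Total dependency ratio: 63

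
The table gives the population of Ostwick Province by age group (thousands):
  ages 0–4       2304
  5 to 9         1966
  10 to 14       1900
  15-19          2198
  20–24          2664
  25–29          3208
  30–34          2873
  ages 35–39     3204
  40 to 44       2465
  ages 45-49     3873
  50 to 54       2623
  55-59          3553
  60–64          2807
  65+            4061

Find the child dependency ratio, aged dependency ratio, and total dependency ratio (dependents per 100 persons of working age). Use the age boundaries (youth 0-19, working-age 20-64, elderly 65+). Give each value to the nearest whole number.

0–19: 2304 + 1966 + 1900 + 2198 = 8368
20–64: 2664 + 3208 + 2873 + 3204 + 2465 + 3873 + 2623 + 3553 + 2807 = 27270
65+: 4061
Youth dependency ratio = 8368 / 27270 × 100 = 31
Old-age dependency ratio = 4061 / 27270 × 100 = 15
Total dependency ratio = (8368 + 4061) / 27270 × 100 = 12429 / 27270 × 100 = 46

Youth dependency ratio: 31
Old-age dependency ratio: 15
Total dependency ratio: 46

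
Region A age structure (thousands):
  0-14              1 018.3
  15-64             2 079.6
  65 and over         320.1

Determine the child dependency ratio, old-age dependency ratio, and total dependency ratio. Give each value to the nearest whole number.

Youth dependency ratio = 1 018.3 / 2 079.6 × 100 = 49
Old-age dependency ratio = 320.1 / 2 079.6 × 100 = 15
Total dependency ratio = (1 018.3 + 320.1) / 2 079.6 × 100 = 1 338.4 / 2 079.6 × 100 = 64

Youth dependency ratio: 49
Old-age dependency ratio: 15
Total dependency ratio: 64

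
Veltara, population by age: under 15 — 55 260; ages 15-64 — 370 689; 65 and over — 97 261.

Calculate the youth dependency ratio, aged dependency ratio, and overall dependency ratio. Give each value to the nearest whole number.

Youth dependency ratio: 15
Old-age dependency ratio: 26
Total dependency ratio: 41

Youth dependency ratio = 55 260 / 370 689 × 100 = 15
Old-age dependency ratio = 97 261 / 370 689 × 100 = 26
Total dependency ratio = (55 260 + 97 261) / 370 689 × 100 = 152 521 / 370 689 × 100 = 41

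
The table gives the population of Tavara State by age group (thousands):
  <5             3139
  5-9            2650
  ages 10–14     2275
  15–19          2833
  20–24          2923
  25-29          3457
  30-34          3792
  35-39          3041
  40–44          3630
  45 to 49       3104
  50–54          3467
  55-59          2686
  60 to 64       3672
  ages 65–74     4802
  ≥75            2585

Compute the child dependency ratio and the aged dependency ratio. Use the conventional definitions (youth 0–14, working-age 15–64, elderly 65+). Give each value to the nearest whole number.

0–14: 3139 + 2650 + 2275 = 8064
15–64: 2833 + 2923 + 3457 + 3792 + 3041 + 3630 + 3104 + 3467 + 2686 + 3672 = 32605
65+: 4802 + 2585 = 7387
Youth dependency ratio = 8064 / 32605 × 100 = 25
Old-age dependency ratio = 7387 / 32605 × 100 = 23

Youth dependency ratio: 25
Old-age dependency ratio: 23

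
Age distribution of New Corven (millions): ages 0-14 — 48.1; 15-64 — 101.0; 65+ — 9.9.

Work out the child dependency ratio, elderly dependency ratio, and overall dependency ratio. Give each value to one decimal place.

Youth dependency ratio: 47.6
Old-age dependency ratio: 9.8
Total dependency ratio: 57.4

Youth dependency ratio = 48.1 / 101.0 × 100 = 47.6
Old-age dependency ratio = 9.9 / 101.0 × 100 = 9.8
Total dependency ratio = (48.1 + 9.9) / 101.0 × 100 = 58.0 / 101.0 × 100 = 57.4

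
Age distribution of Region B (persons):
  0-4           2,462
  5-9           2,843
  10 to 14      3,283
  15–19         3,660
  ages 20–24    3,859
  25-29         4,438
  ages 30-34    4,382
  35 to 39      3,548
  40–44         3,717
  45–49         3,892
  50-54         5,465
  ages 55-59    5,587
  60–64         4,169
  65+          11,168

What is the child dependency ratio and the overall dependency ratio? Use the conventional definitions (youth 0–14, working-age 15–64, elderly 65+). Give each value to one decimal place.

Youth dependency ratio: 20.1
Total dependency ratio: 46.2

0–14: 2,462 + 2,843 + 3,283 = 8,588
15–64: 3,660 + 3,859 + 4,438 + 4,382 + 3,548 + 3,717 + 3,892 + 5,465 + 5,587 + 4,169 = 42,717
65+: 11,168
Youth dependency ratio = 8,588 / 42,717 × 100 = 20.1
Total dependency ratio = (8,588 + 11,168) / 42,717 × 100 = 19,756 / 42,717 × 100 = 46.2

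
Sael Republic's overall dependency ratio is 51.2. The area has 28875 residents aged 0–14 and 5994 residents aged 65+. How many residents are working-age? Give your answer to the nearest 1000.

Working-age: 68000

Total dependency ratio = (youth + elderly) / working-age × 100
51.2 = (28875 + 5994) / W × 100
⇒ 68000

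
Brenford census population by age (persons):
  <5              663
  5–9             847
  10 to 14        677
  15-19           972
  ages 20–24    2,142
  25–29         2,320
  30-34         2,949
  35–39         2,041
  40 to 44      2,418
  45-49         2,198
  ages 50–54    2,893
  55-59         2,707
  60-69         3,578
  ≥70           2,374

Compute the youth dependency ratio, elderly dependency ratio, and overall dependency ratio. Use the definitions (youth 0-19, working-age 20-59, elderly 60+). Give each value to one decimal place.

0–19: 663 + 847 + 677 + 972 = 3,159
20–59: 2,142 + 2,320 + 2,949 + 2,041 + 2,418 + 2,198 + 2,893 + 2,707 = 19,668
60+: 3,578 + 2,374 = 5,952
Youth dependency ratio = 3,159 / 19,668 × 100 = 16.1
Old-age dependency ratio = 5,952 / 19,668 × 100 = 30.3
Total dependency ratio = (3,159 + 5,952) / 19,668 × 100 = 9,111 / 19,668 × 100 = 46.3

Youth dependency ratio: 16.1
Old-age dependency ratio: 30.3
Total dependency ratio: 46.3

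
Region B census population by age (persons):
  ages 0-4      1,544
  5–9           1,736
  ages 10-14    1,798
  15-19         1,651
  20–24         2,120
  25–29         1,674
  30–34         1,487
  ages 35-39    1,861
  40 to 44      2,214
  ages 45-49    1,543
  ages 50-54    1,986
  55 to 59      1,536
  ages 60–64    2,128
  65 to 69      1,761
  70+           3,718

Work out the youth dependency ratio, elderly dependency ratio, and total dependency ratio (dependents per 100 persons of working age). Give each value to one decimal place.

Youth dependency ratio: 27.9
Old-age dependency ratio: 30.1
Total dependency ratio: 58.0

0–14: 1,544 + 1,736 + 1,798 = 5,078
15–64: 1,651 + 2,120 + 1,674 + 1,487 + 1,861 + 2,214 + 1,543 + 1,986 + 1,536 + 2,128 = 18,200
65+: 1,761 + 3,718 = 5,479
Youth dependency ratio = 5,078 / 18,200 × 100 = 27.9
Old-age dependency ratio = 5,479 / 18,200 × 100 = 30.1
Total dependency ratio = (5,078 + 5,479) / 18,200 × 100 = 10,557 / 18,200 × 100 = 58.0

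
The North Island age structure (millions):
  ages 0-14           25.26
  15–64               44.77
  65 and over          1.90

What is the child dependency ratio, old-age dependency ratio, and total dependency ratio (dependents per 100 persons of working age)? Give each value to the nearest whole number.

Youth dependency ratio = 25.26 / 44.77 × 100 = 56
Old-age dependency ratio = 1.90 / 44.77 × 100 = 4
Total dependency ratio = (25.26 + 1.90) / 44.77 × 100 = 27.16 / 44.77 × 100 = 61

Youth dependency ratio: 56
Old-age dependency ratio: 4
Total dependency ratio: 61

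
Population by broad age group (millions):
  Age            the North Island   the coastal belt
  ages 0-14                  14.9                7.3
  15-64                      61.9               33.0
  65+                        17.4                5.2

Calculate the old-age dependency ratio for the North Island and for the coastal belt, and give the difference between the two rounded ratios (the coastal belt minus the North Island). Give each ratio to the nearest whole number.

the North Island: 17.4 / 61.9 × 100 = 28
the coastal belt: 5.2 / 33.0 × 100 = 16

the North Island: 28
the coastal belt: 16
Difference: -12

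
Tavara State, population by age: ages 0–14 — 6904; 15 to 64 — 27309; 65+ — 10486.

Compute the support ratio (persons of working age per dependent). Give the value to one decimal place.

Support ratio: 1.6

Support ratio = 27309 / (6904 + 10486) = 27309 / 17390 = 1.6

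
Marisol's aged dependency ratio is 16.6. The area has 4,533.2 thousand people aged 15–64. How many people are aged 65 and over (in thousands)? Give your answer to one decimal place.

Aged 65 and over: 752.5

Old-age dependency ratio = elderly / working-age × 100
16.6 = E / 4,533.2 × 100
⇒ 752.5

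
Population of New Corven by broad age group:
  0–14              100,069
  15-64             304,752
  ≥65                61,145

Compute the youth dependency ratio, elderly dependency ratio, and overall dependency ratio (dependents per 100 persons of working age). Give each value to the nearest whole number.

Youth dependency ratio: 33
Old-age dependency ratio: 20
Total dependency ratio: 53

Youth dependency ratio = 100,069 / 304,752 × 100 = 33
Old-age dependency ratio = 61,145 / 304,752 × 100 = 20
Total dependency ratio = (100,069 + 61,145) / 304,752 × 100 = 161,214 / 304,752 × 100 = 53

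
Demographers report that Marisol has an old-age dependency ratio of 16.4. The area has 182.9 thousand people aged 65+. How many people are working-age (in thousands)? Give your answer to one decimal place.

Working-age: 1 115.2

Old-age dependency ratio = elderly / working-age × 100
16.4 = 182.9 / W × 100
⇒ 1 115.2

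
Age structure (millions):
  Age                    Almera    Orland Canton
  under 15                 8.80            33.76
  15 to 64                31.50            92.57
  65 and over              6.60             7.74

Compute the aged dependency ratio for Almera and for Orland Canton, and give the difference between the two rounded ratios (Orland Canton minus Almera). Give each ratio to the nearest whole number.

Almera: 6.60 / 31.50 × 100 = 21
Orland Canton: 7.74 / 92.57 × 100 = 8

Almera: 21
Orland Canton: 8
Difference: -13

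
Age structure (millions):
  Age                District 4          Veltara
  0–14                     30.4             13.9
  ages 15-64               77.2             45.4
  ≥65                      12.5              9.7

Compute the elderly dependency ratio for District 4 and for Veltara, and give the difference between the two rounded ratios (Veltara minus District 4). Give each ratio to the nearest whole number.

District 4: 16
Veltara: 21
Difference: +5

District 4: 12.5 / 77.2 × 100 = 16
Veltara: 9.7 / 45.4 × 100 = 21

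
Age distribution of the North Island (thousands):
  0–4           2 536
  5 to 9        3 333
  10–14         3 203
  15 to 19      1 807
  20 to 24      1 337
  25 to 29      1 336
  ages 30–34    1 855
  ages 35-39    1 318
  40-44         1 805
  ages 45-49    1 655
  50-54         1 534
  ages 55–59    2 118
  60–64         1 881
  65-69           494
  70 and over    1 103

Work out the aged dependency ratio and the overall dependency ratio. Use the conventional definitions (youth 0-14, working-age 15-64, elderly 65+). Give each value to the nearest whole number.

0–14: 2 536 + 3 333 + 3 203 = 9 072
15–64: 1 807 + 1 337 + 1 336 + 1 855 + 1 318 + 1 805 + 1 655 + 1 534 + 2 118 + 1 881 = 16 646
65+: 494 + 1 103 = 1 597
Old-age dependency ratio = 1 597 / 16 646 × 100 = 10
Total dependency ratio = (9 072 + 1 597) / 16 646 × 100 = 10 669 / 16 646 × 100 = 64

Old-age dependency ratio: 10
Total dependency ratio: 64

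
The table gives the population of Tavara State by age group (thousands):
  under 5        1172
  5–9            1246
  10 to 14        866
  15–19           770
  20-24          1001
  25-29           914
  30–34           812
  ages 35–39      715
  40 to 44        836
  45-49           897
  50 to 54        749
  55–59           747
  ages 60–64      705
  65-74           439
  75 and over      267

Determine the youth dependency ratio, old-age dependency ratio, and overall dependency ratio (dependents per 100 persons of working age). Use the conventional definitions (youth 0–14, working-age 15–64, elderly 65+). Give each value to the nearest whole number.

Youth dependency ratio: 40
Old-age dependency ratio: 9
Total dependency ratio: 49

0–14: 1172 + 1246 + 866 = 3284
15–64: 770 + 1001 + 914 + 812 + 715 + 836 + 897 + 749 + 747 + 705 = 8146
65+: 439 + 267 = 706
Youth dependency ratio = 3284 / 8146 × 100 = 40
Old-age dependency ratio = 706 / 8146 × 100 = 9
Total dependency ratio = (3284 + 706) / 8146 × 100 = 3990 / 8146 × 100 = 49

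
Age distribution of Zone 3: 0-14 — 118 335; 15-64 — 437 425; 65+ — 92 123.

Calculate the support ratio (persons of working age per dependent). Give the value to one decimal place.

Support ratio = 437 425 / (118 335 + 92 123) = 437 425 / 210 458 = 2.1

Support ratio: 2.1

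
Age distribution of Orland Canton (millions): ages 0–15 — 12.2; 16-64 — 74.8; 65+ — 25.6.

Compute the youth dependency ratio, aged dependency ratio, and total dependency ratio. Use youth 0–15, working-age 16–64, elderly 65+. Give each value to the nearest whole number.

Youth dependency ratio = 12.2 / 74.8 × 100 = 16
Old-age dependency ratio = 25.6 / 74.8 × 100 = 34
Total dependency ratio = (12.2 + 25.6) / 74.8 × 100 = 37.8 / 74.8 × 100 = 51

Youth dependency ratio: 16
Old-age dependency ratio: 34
Total dependency ratio: 51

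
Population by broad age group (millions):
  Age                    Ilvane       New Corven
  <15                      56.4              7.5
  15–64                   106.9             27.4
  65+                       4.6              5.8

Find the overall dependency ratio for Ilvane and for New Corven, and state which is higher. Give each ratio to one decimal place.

Ilvane: (56.4 + 4.6) / 106.9 × 100 = 61.0 / 106.9 × 100 = 57.1
New Corven: (7.5 + 5.8) / 27.4 × 100 = 13.3 / 27.4 × 100 = 48.5

Ilvane: 57.1
New Corven: 48.5
Higher: Ilvane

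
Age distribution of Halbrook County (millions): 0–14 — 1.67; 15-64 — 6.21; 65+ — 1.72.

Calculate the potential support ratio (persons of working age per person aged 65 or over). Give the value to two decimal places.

Potential support ratio: 3.61

Potential support ratio = 6.21 / 1.72 = 3.61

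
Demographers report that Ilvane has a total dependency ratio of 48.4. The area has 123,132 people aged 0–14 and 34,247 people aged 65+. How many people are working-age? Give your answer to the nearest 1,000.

Working-age: 325,000

Total dependency ratio = (youth + elderly) / working-age × 100
48.4 = (123,132 + 34,247) / W × 100
⇒ 325,000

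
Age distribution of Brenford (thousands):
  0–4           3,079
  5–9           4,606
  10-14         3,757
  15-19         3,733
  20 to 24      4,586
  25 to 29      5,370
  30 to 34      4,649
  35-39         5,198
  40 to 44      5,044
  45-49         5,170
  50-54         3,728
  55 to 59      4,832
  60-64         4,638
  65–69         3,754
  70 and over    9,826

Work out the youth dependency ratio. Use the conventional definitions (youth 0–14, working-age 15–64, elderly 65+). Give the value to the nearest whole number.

Youth dependency ratio: 24

0–14: 3,079 + 4,606 + 3,757 = 11,442
15–64: 3,733 + 4,586 + 5,370 + 4,649 + 5,198 + 5,044 + 5,170 + 3,728 + 4,832 + 4,638 = 46,948
65+: 3,754 + 9,826 = 13,580
Youth dependency ratio = 11,442 / 46,948 × 100 = 24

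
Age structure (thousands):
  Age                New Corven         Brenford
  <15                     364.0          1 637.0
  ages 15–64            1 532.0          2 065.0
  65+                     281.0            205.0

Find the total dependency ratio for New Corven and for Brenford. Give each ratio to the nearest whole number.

New Corven: 42
Brenford: 89

New Corven: (364.0 + 281.0) / 1 532.0 × 100 = 645.0 / 1 532.0 × 100 = 42
Brenford: (1 637.0 + 205.0) / 2 065.0 × 100 = 1 842.0 / 2 065.0 × 100 = 89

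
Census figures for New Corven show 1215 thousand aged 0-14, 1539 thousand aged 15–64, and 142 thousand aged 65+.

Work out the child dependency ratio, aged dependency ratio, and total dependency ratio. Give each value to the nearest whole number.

Youth dependency ratio: 79
Old-age dependency ratio: 9
Total dependency ratio: 88

Youth dependency ratio = 1215 / 1539 × 100 = 79
Old-age dependency ratio = 142 / 1539 × 100 = 9
Total dependency ratio = (1215 + 142) / 1539 × 100 = 1357 / 1539 × 100 = 88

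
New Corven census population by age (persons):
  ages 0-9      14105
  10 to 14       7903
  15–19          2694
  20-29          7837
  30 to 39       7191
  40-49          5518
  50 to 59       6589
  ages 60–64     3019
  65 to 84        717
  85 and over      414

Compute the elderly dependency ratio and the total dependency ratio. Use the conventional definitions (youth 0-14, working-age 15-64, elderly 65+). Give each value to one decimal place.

Old-age dependency ratio: 3.4
Total dependency ratio: 70.4

0–14: 14105 + 7903 = 22008
15–64: 2694 + 7837 + 7191 + 5518 + 6589 + 3019 = 32848
65+: 717 + 414 = 1131
Old-age dependency ratio = 1131 / 32848 × 100 = 3.4
Total dependency ratio = (22008 + 1131) / 32848 × 100 = 23139 / 32848 × 100 = 70.4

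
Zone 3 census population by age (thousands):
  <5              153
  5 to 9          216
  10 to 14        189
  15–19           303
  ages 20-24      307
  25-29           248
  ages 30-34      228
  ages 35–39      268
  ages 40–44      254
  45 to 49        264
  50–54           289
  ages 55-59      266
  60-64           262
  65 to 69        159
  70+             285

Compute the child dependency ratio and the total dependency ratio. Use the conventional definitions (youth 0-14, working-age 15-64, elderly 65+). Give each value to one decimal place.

0–14: 153 + 216 + 189 = 558
15–64: 303 + 307 + 248 + 228 + 268 + 254 + 264 + 289 + 266 + 262 = 2,689
65+: 159 + 285 = 444
Youth dependency ratio = 558 / 2,689 × 100 = 20.8
Total dependency ratio = (558 + 444) / 2,689 × 100 = 1,002 / 2,689 × 100 = 37.3

Youth dependency ratio: 20.8
Total dependency ratio: 37.3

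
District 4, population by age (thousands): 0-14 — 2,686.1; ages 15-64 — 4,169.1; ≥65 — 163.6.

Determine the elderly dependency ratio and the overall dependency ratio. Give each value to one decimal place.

Old-age dependency ratio = 163.6 / 4,169.1 × 100 = 3.9
Total dependency ratio = (2,686.1 + 163.6) / 4,169.1 × 100 = 2,849.7 / 4,169.1 × 100 = 68.4

Old-age dependency ratio: 3.9
Total dependency ratio: 68.4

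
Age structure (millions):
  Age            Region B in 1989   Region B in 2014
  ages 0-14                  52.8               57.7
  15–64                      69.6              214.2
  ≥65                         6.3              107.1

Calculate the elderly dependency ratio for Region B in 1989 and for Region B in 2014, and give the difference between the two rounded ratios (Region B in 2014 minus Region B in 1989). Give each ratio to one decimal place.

Region B in 1989: 6.3 / 69.6 × 100 = 9.1
Region B in 2014: 107.1 / 214.2 × 100 = 50.0

Region B in 1989: 9.1
Region B in 2014: 50.0
Difference: +40.9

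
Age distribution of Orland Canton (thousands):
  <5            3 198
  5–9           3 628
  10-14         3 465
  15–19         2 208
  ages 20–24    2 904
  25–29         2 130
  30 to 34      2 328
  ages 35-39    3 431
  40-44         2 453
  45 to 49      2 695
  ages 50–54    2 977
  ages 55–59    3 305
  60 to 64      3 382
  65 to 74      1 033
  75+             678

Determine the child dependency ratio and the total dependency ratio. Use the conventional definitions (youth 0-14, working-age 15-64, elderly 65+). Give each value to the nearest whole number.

0–14: 3 198 + 3 628 + 3 465 = 10 291
15–64: 2 208 + 2 904 + 2 130 + 2 328 + 3 431 + 2 453 + 2 695 + 2 977 + 3 305 + 3 382 = 27 813
65+: 1 033 + 678 = 1 711
Youth dependency ratio = 10 291 / 27 813 × 100 = 37
Total dependency ratio = (10 291 + 1 711) / 27 813 × 100 = 12 002 / 27 813 × 100 = 43

Youth dependency ratio: 37
Total dependency ratio: 43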